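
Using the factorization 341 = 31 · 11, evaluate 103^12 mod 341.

Mod 31: 103 ≡ 10; 10^12 ≡ 4 (mod 31).
Mod 11: 103 ≡ 4; by Fermat, exponent reduces to 12 mod 10 = 2; 4^2 ≡ 5 (mod 11).
Combine by CRT: x ≡ 4 (mod 31), x ≡ 5 (mod 11) ⇒ x ≡ 159 (mod 341).

159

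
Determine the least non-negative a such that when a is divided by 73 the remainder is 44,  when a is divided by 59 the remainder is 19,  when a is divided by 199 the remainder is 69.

490604

The moduli are pairwise coprime; N = 73·59·199 = 857093.
N/73 = 11741; 11741 ≡ 61 (mod 73); 61·6 ≡ 1, so inverse 6.
N/59 = 14527; 14527 ≡ 13 (mod 59); 13·50 ≡ 1, so inverse 50.
N/199 = 4307; 4307 ≡ 128 (mod 199); 128·14 ≡ 1, so inverse 14.
a ≡ 44·11741·6 + 19·14527·50 + 69·4307·14 = 21060836.
21060836 mod 857093 = 490604.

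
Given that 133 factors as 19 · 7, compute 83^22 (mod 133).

Mod 19: 83 ≡ 7; by Fermat, exponent reduces to 22 mod 18 = 4; 7^4 ≡ 7 (mod 19).
Mod 7: 83 ≡ 6; by Fermat, exponent reduces to 22 mod 6 = 4; 6^4 ≡ 1 (mod 7).
Combine by CRT: x ≡ 7 (mod 19), x ≡ 1 (mod 7) ⇒ x ≡ 64 (mod 133).

64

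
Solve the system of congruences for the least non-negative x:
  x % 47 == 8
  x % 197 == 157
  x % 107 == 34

578155

The moduli are pairwise coprime; N = 47·197·107 = 990713.
N/47 = 21079; 21079 ≡ 23 (mod 47); 23·45 ≡ 1, so inverse 45.
N/197 = 5029; 5029 ≡ 104 (mod 197); 104·36 ≡ 1, so inverse 36.
N/107 = 9259; 9259 ≡ 57 (mod 107); 57·92 ≡ 1, so inverse 92.
x ≡ 8·21079·45 + 157·5029·36 + 34·9259·92 = 64974500.
64974500 mod 990713 = 578155.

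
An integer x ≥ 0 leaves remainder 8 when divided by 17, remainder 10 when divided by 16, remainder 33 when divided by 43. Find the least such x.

7386

From x ≡ 8 (mod 17) write x = 8 + 17t. Substituting into x ≡ 10 (mod 16) gives 17t ≡ 2 (mod 16), and since 1⁻¹ ≡ 1 (mod 16), t ≡ 2. Hence x ≡ 8 + 17·2 = 42 (mod 272).
From x ≡ 42 (mod 272) write x = 42 + 272t. Substituting into x ≡ 33 (mod 43) gives 272t ≡ 34 (mod 43), and since 14⁻¹ ≡ 40 (mod 43), t ≡ 27. Hence x ≡ 42 + 272·27 = 7386 (mod 11696).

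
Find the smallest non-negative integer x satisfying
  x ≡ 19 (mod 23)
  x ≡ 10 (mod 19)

From x ≡ 19 (mod 23) write x = 19 + 23t. Substituting into x ≡ 10 (mod 19) gives 23t ≡ 10 (mod 19), and since 4⁻¹ ≡ 5 (mod 19), t ≡ 12. Hence x ≡ 19 + 23·12 = 295 (mod 437).

295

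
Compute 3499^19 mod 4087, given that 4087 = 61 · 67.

260

Mod 61: 3499 ≡ 22; 22^19 ≡ 16 (mod 61).
Mod 67: 3499 ≡ 15; 15^19 ≡ 59 (mod 67).
Combine by CRT: x ≡ 16 (mod 61), x ≡ 59 (mod 67) ⇒ x ≡ 260 (mod 4087).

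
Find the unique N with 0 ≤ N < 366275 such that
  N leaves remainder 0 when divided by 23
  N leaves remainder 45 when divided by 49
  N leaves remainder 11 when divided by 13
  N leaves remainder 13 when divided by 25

127788

From N ≡ 0 (mod 23) write N = 0 + 23t. Substituting into N ≡ 45 (mod 49) gives 23t ≡ 45 (mod 49), and since 23⁻¹ ≡ 32 (mod 49), t ≡ 19. Hence N ≡ 0 + 23·19 = 437 (mod 1127).
From N ≡ 437 (mod 1127) write N = 437 + 1127t. Substituting into N ≡ 11 (mod 13) gives 1127t ≡ 3 (mod 13), and since 9⁻¹ ≡ 3 (mod 13), t ≡ 9. Hence N ≡ 437 + 1127·9 = 10580 (mod 14651).
From N ≡ 10580 (mod 14651) write N = 10580 + 14651t. Substituting into N ≡ 13 (mod 25) gives 14651t ≡ 8 (mod 25), and since 1⁻¹ ≡ 1 (mod 25), t ≡ 8. Hence N ≡ 10580 + 14651·8 = 127788 (mod 366275).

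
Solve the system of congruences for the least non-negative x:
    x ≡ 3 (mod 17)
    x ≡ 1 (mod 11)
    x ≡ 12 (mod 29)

The moduli are pairwise coprime; N = 17·11·29 = 5423.
N/17 = 319; 319 ≡ 13 (mod 17); 13·4 ≡ 1, so inverse 4.
N/11 = 493; 493 ≡ 9 (mod 11); 9·5 ≡ 1, so inverse 5.
N/29 = 187; 187 ≡ 13 (mod 29); 13·9 ≡ 1, so inverse 9.
x ≡ 3·319·4 + 1·493·5 + 12·187·9 = 26489.
26489 mod 5423 = 4797.

4797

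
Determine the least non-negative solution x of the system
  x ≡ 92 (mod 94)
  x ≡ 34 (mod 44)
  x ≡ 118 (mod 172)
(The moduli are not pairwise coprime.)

Combine the congruences pairwise.
gcd(94, 44) = 2 and 2 | (34 − 92), so the pair is consistent; merging gives x ≡ 562 (mod 2068), where 2068 = lcm(94, 44).
gcd(2068, 172) = 4 and 4 | (118 − 562), so the pair is consistent; merging gives x ≡ 37786 (mod 88924), where 88924 = lcm(2068, 172).
The solution is unique modulo lcm(94, 44, 172) = 88924.

37786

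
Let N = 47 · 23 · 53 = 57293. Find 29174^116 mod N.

4123

Mod 47: 29174 ≡ 34; by Fermat, exponent reduces to 116 mod 46 = 24; 34^24 ≡ 34 (mod 47).
Mod 23: 29174 ≡ 10; by Fermat, exponent reduces to 116 mod 22 = 6; 10^6 ≡ 6 (mod 23).
Mod 53: 29174 ≡ 24; by Fermat, exponent reduces to 116 mod 52 = 12; 24^12 ≡ 42 (mod 53).
Combine by CRT: x ≡ 34 (mod 47), x ≡ 6 (mod 23), x ≡ 42 (mod 53) ⇒ x ≡ 4123 (mod 57293).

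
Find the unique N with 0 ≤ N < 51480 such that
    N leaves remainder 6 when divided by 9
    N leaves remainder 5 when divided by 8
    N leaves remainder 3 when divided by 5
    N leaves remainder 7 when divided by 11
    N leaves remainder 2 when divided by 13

The moduli are pairwise coprime; M = 9·8·5·11·13 = 51480.
M/9 = 5720; 5720 ≡ 5 (mod 9); 5·2 ≡ 1, so inverse 2.
M/8 = 6435; 6435 ≡ 3 (mod 8); 3·3 ≡ 1, so inverse 3.
M/5 = 10296; 10296 ≡ 1 (mod 5), inverse 1.
M/11 = 4680; 4680 ≡ 5 (mod 11); 5·9 ≡ 1, so inverse 9.
M/13 = 3960; 3960 ≡ 8 (mod 13); 8·5 ≡ 1, so inverse 5.
N ≡ 6·5720·2 + 5·6435·3 + 3·10296·1 + 7·4680·9 + 2·3960·5 = 530493.
530493 mod 51480 = 15693.

15693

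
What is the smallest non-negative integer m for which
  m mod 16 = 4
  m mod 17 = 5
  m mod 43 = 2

From m ≡ 4 (mod 16) write m = 4 + 16t. Substituting into m ≡ 5 (mod 17) gives 16t ≡ 1 (mod 17), and since 16⁻¹ ≡ 16 (mod 17), t ≡ 16. Hence m ≡ 4 + 16·16 = 260 (mod 272).
From m ≡ 260 (mod 272) write m = 260 + 272t. Substituting into m ≡ 2 (mod 43) gives 272t ≡ 0 (mod 43), and since 14⁻¹ ≡ 40 (mod 43), t ≡ 0. Hence m ≡ 260 + 272·0 = 260 (mod 11696).

260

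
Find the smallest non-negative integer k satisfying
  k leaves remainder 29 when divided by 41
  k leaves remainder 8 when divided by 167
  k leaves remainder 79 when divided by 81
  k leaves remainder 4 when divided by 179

30381316

From k ≡ 29 (mod 41) write k = 29 + 41t. Substituting into k ≡ 8 (mod 167) gives 41t ≡ 146 (mod 167), and since 41⁻¹ ≡ 110 (mod 167), t ≡ 28. Hence k ≡ 29 + 41·28 = 1177 (mod 6847).
From k ≡ 1177 (mod 6847) write k = 1177 + 6847t. Substituting into k ≡ 79 (mod 81) gives 6847t ≡ 36 (mod 81), and since 43⁻¹ ≡ 49 (mod 81), t ≡ 63. Hence k ≡ 1177 + 6847·63 = 432538 (mod 554607).
From k ≡ 432538 (mod 554607) write k = 432538 + 554607t. Substituting into k ≡ 4 (mod 179) gives 554607t ≡ 109 (mod 179), and since 65⁻¹ ≡ 168 (mod 179), t ≡ 54. Hence k ≡ 432538 + 554607·54 = 30381316 (mod 99274653).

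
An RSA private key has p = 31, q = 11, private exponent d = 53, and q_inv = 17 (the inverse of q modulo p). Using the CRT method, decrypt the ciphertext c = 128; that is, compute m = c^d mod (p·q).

2

d_p = d mod (p−1) = 53 mod 30 = 23; d_q = d mod (q−1) = 3.
m₁ = c^(d_p) mod p: c ≡ 4 (mod 31), and 4^23 mod 31 = 2.
m₂ = c^(d_q) mod q: c ≡ 7 (mod 11), and 7^3 mod 11 = 2.
h = q_inv·(m₁ − m₂) mod p = 17·(2 − 2) mod 31 = 0.
m = m₂ + h·q = 2 + 0·11 = 2.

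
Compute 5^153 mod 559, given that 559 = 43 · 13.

Mod 43: 5 ≡ 5; by Fermat, exponent reduces to 153 mod 42 = 27; 5^27 ≡ 27 (mod 43).
Mod 13: 5 ≡ 5; by Fermat, exponent reduces to 153 mod 12 = 9; 5^9 ≡ 5 (mod 13).
Combine by CRT: x ≡ 27 (mod 43), x ≡ 5 (mod 13) ⇒ x ≡ 70 (mod 559).

70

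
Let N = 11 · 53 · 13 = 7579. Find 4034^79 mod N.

Mod 11: 4034 ≡ 8; by Fermat, exponent reduces to 79 mod 10 = 9; 8^9 ≡ 7 (mod 11).
Mod 53: 4034 ≡ 6; by Fermat, exponent reduces to 79 mod 52 = 27; 6^27 ≡ 6 (mod 53).
Mod 13: 4034 ≡ 4; by Fermat, exponent reduces to 79 mod 12 = 7; 4^7 ≡ 4 (mod 13).
Combine by CRT: x ≡ 7 (mod 11), x ≡ 6 (mod 53), x ≡ 4 (mod 13) ⇒ x ≡ 6101 (mod 7579).

6101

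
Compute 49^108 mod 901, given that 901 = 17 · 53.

Mod 17: 49 ≡ 15; by Fermat, exponent reduces to 108 mod 16 = 12; 15^12 ≡ 16 (mod 17).
Mod 53: 49 ≡ 49; by Fermat, exponent reduces to 108 mod 52 = 4; 49^4 ≡ 44 (mod 53).
Combine by CRT: x ≡ 16 (mod 17), x ≡ 44 (mod 53) ⇒ x ≡ 203 (mod 901).

203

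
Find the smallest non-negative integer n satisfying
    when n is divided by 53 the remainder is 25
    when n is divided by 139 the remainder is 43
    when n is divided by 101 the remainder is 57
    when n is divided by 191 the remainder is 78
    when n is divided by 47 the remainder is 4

From n ≡ 25 (mod 53) write n = 25 + 53t. Substituting into n ≡ 43 (mod 139) gives 53t ≡ 18 (mod 139), and since 53⁻¹ ≡ 21 (mod 139), t ≡ 100. Hence n ≡ 25 + 53·100 = 5325 (mod 7367).
From n ≡ 5325 (mod 7367) write n = 5325 + 7367t. Substituting into n ≡ 57 (mod 101) gives 7367t ≡ 85 (mod 101), and since 95⁻¹ ≡ 84 (mod 101), t ≡ 70. Hence n ≡ 5325 + 7367·70 = 521015 (mod 744067).
From n ≡ 521015 (mod 744067) write n = 521015 + 744067t. Substituting into n ≡ 78 (mod 191) gives 744067t ≡ 111 (mod 191), and since 122⁻¹ ≡ 155 (mod 191), t ≡ 15. Hence n ≡ 521015 + 744067·15 = 11682020 (mod 142116797).
From n ≡ 11682020 (mod 142116797) write n = 11682020 + 142116797t. Substituting into n ≡ 4 (mod 47) gives 142116797t ≡ 22 (mod 47), and since 30⁻¹ ≡ 11 (mod 47), t ≡ 7. Hence n ≡ 11682020 + 142116797·7 = 1006499599 (mod 6679489459).

1006499599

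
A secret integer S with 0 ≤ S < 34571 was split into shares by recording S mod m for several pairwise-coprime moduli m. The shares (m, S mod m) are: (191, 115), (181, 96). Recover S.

30866

From S ≡ 115 (mod 191) write S = 115 + 191t. Substituting into S ≡ 96 (mod 181) gives 191t ≡ 162 (mod 181), and since 10⁻¹ ≡ 163 (mod 181), t ≡ 161. Hence S ≡ 115 + 191·161 = 30866 (mod 34571).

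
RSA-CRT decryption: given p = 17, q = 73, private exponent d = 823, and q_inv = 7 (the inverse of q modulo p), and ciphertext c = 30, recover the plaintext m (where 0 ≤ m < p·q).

956

d_p = d mod (p−1) = 823 mod 16 = 7; d_q = d mod (q−1) = 31.
m₁ = c^(d_p) mod p: c ≡ 13 (mod 17), and 13^7 mod 17 = 4.
m₂ = c^(d_q) mod q: c ≡ 30 (mod 73), and 30^31 mod 73 = 7.
h = q_inv·(m₁ − m₂) mod p = 7·(4 − 7) mod 17 = 13.
m = m₂ + h·q = 7 + 13·73 = 956.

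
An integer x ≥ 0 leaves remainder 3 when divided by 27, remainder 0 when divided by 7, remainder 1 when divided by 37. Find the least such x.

Combine the congruences pairwise.
From x ≡ 3 (mod 27) write x = 3 + 27t. Substituting into x ≡ 0 (mod 7) gives 27t ≡ 4 (mod 7), and since 6⁻¹ ≡ 6 (mod 7), t ≡ 3. Hence x ≡ 3 + 27·3 = 84 (mod 189).
From x ≡ 84 (mod 189) write x = 84 + 189t. Substituting into x ≡ 1 (mod 37) gives 189t ≡ 28 (mod 37), and since 4⁻¹ ≡ 28 (mod 37), t ≡ 7. Hence x ≡ 84 + 189·7 = 1407 (mod 6993).

1407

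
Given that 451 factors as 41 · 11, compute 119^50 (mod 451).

Mod 41: 119 ≡ 37; by Fermat, exponent reduces to 50 mod 40 = 10; 37^10 ≡ 1 (mod 41).
Mod 11: 119 ≡ 9; since 10 | 50, by Fermat 9^50 ≡ 1 (mod 11).
Combine by CRT: x ≡ 1 (mod 41), x ≡ 1 (mod 11) ⇒ x ≡ 1 (mod 451).

1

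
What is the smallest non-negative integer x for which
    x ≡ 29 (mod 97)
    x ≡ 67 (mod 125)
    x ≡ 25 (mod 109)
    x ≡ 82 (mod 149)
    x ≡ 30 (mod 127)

10311156192

The moduli are pairwise coprime; N = 97·125·109·149·127 = 25009109875.
N/97 = 257825875; 257825875 ≡ 69 (mod 97); 69·45 ≡ 1, so inverse 45.
N/125 = 200072879; 200072879 ≡ 4 (mod 125); 4·94 ≡ 1, so inverse 94.
N/109 = 229441375; 229441375 ≡ 81 (mod 109); 81·35 ≡ 1, so inverse 35.
N/149 = 167846375; 167846375 ≡ 110 (mod 149); 110·42 ≡ 1, so inverse 42.
N/127 = 196922125; 196922125 ≡ 116 (mod 127); 116·23 ≡ 1, so inverse 23.
x ≡ 29·257825875·45 + 67·200072879·94 + 25·229441375·35 + 82·167846375·42 + 30·196922125·23 = 2511222143692.
2511222143692 mod 25009109875 = 10311156192.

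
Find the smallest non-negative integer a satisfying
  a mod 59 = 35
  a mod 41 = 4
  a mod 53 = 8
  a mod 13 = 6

The moduli are pairwise coprime; N = 59·41·53·13 = 1666691.
N/59 = 28249; 28249 ≡ 47 (mod 59); 47·54 ≡ 1, so inverse 54.
N/41 = 40651; 40651 ≡ 20 (mod 41); 20·39 ≡ 1, so inverse 39.
N/53 = 31447; 31447 ≡ 18 (mod 53); 18·3 ≡ 1, so inverse 3.
N/13 = 128207; 128207 ≡ 1 (mod 13), inverse 1.
a ≡ 35·28249·54 + 4·40651·39 + 8·31447·3 + 6·128207·1 = 61256136.
61256136 mod 1666691 = 1255260.

1255260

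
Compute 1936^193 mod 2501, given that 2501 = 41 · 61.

Mod 41: 1936 ≡ 9; by Fermat, exponent reduces to 193 mod 40 = 33; 9^33 ≡ 9 (mod 41).
Mod 61: 1936 ≡ 45; by Fermat, exponent reduces to 193 mod 60 = 13; 45^13 ≡ 5 (mod 61).
Combine by CRT: x ≡ 9 (mod 41), x ≡ 5 (mod 61) ⇒ x ≡ 2018 (mod 2501).

2018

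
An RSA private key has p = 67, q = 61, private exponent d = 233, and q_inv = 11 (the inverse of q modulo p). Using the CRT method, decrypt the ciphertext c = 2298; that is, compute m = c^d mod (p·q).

d_p = d mod (p−1) = 233 mod 66 = 35; d_q = d mod (q−1) = 53.
m₁ = c^(d_p) mod p: c ≡ 20 (mod 67), and 20^35 mod 67 = 2.
m₂ = c^(d_q) mod q: c ≡ 41 (mod 61), and 41^53 mod 61 = 52.
h = q_inv·(m₁ − m₂) mod p = 11·(2 − 52) mod 67 = 53.
m = m₂ + h·q = 52 + 53·61 = 3285.

3285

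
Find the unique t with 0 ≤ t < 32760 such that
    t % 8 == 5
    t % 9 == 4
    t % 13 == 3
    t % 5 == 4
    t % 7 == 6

32269

From t ≡ 5 (mod 8) write t = 5 + 8s. Substituting into t ≡ 4 (mod 9) gives 8s ≡ 8 (mod 9), and since 8⁻¹ ≡ 8 (mod 9), s ≡ 1. Hence t ≡ 5 + 8·1 = 13 (mod 72).
From t ≡ 13 (mod 72) write t = 13 + 72s. Substituting into t ≡ 3 (mod 13) gives 72s ≡ 3 (mod 13), and since 7⁻¹ ≡ 2 (mod 13), s ≡ 6. Hence t ≡ 13 + 72·6 = 445 (mod 936).
From t ≡ 445 (mod 936) write t = 445 + 936s. Substituting into t ≡ 4 (mod 5) gives 936s ≡ 4 (mod 5), and since 1⁻¹ ≡ 1 (mod 5), s ≡ 4. Hence t ≡ 445 + 936·4 = 4189 (mod 4680).
From t ≡ 4189 (mod 4680) write t = 4189 + 4680s. Substituting into t ≡ 6 (mod 7) gives 4680s ≡ 3 (mod 7), and since 4⁻¹ ≡ 2 (mod 7), s ≡ 6. Hence t ≡ 4189 + 4680·6 = 32269 (mod 32760).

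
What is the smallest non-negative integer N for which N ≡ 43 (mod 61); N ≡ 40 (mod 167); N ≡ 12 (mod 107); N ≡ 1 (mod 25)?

From N ≡ 43 (mod 61) write N = 43 + 61t. Substituting into N ≡ 40 (mod 167) gives 61t ≡ 164 (mod 167), and since 61⁻¹ ≡ 115 (mod 167), t ≡ 156. Hence N ≡ 43 + 61·156 = 9559 (mod 10187).
From N ≡ 9559 (mod 10187) write N = 9559 + 10187t. Substituting into N ≡ 12 (mod 107) gives 10187t ≡ 83 (mod 107), and since 22⁻¹ ≡ 73 (mod 107), t ≡ 67. Hence N ≡ 9559 + 10187·67 = 692088 (mod 1090009).
From N ≡ 692088 (mod 1090009) write N = 692088 + 1090009t. Substituting into N ≡ 1 (mod 25) gives 1090009t ≡ 13 (mod 25), and since 9⁻¹ ≡ 14 (mod 25), t ≡ 7. Hence N ≡ 692088 + 1090009·7 = 8322151 (mod 27250225).

8322151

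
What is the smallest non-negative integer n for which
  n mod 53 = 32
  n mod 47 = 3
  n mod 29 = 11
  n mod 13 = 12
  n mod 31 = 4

19726420

Combine the congruences pairwise.
From n ≡ 32 (mod 53) write n = 32 + 53t. Substituting into n ≡ 3 (mod 47) gives 53t ≡ 18 (mod 47), and since 6⁻¹ ≡ 8 (mod 47), t ≡ 3. Hence n ≡ 32 + 53·3 = 191 (mod 2491).
From n ≡ 191 (mod 2491) write n = 191 + 2491t. Substituting into n ≡ 11 (mod 29) gives 2491t ≡ 23 (mod 29), and since 26⁻¹ ≡ 19 (mod 29), t ≡ 2. Hence n ≡ 191 + 2491·2 = 5173 (mod 72239).
From n ≡ 5173 (mod 72239) write n = 5173 + 72239t. Substituting into n ≡ 12 (mod 13) gives 72239t ≡ 0 (mod 13), and since 11⁻¹ ≡ 6 (mod 13), t ≡ 0. Hence n ≡ 5173 + 72239·0 = 5173 (mod 939107).
From n ≡ 5173 (mod 939107) write n = 5173 + 939107t. Substituting into n ≡ 4 (mod 31) gives 939107t ≡ 8 (mod 31), and since 24⁻¹ ≡ 22 (mod 31), t ≡ 21. Hence n ≡ 5173 + 939107·21 = 19726420 (mod 29112317).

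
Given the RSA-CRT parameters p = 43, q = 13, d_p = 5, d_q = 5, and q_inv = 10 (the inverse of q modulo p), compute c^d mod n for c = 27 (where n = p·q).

495

m₁ = c^(d_p) mod p: c ≡ 27 (mod 43), and 27^5 mod 43 = 22.
m₂ = c^(d_q) mod q: c ≡ 1 (mod 13), and 1^5 mod 13 = 1.
h = q_inv·(m₁ − m₂) mod p = 10·(22 − 1) mod 43 = 38.
m = m₂ + h·q = 1 + 38·13 = 495.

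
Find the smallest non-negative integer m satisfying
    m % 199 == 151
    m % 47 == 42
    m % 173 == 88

From m ≡ 151 (mod 199) write m = 151 + 199t. Substituting into m ≡ 42 (mod 47) gives 199t ≡ 32 (mod 47), and since 11⁻¹ ≡ 30 (mod 47), t ≡ 20. Hence m ≡ 151 + 199·20 = 4131 (mod 9353).
From m ≡ 4131 (mod 9353) write m = 4131 + 9353t. Substituting into m ≡ 88 (mod 173) gives 9353t ≡ 109 (mod 173), and since 11⁻¹ ≡ 63 (mod 173), t ≡ 120. Hence m ≡ 4131 + 9353·120 = 1126491 (mod 1618069).

1126491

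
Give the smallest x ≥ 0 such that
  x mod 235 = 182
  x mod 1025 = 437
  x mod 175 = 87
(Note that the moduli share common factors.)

93712

Combine the congruences pairwise.
gcd(235, 1025) = 5 and 5 | (437 − 182), so the pair is consistent; merging gives x ≡ 45537 (mod 48175), where 48175 = lcm(235, 1025).
gcd(48175, 175) = 25 and 25 | (87 − 45537), so the pair is consistent; merging gives x ≡ 93712 (mod 337225), where 337225 = lcm(48175, 175).
The solution is unique modulo lcm(235, 1025, 175) = 337225.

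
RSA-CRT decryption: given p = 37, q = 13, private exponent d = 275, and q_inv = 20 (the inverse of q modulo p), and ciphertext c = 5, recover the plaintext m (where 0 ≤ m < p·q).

d_p = d mod (p−1) = 275 mod 36 = 23; d_q = d mod (q−1) = 11.
m₁ = c^(d_p) mod p: c ≡ 5 (mod 37), and 5^23 mod 37 = 20.
m₂ = c^(d_q) mod q: c ≡ 5 (mod 13), and 5^11 mod 13 = 8.
h = q_inv·(m₁ − m₂) mod p = 20·(20 − 8) mod 37 = 18.
m = m₂ + h·q = 8 + 18·13 = 242.

242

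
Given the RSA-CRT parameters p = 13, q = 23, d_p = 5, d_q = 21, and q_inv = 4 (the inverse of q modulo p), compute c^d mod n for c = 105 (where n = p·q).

131

m₁ = c^(d_p) mod p: c ≡ 1 (mod 13), and 1^5 mod 13 = 1.
m₂ = c^(d_q) mod q: c ≡ 13 (mod 23), and 13^21 mod 23 = 16.
h = q_inv·(m₁ − m₂) mod p = 4·(1 − 16) mod 13 = 5.
m = m₂ + h·q = 16 + 5·23 = 131.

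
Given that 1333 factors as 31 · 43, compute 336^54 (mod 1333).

342

Mod 31: 336 ≡ 26; by Fermat, exponent reduces to 54 mod 30 = 24; 26^24 ≡ 1 (mod 31).
Mod 43: 336 ≡ 35; by Fermat, exponent reduces to 54 mod 42 = 12; 35^12 ≡ 41 (mod 43).
Combine by CRT: x ≡ 1 (mod 31), x ≡ 41 (mod 43) ⇒ x ≡ 342 (mod 1333).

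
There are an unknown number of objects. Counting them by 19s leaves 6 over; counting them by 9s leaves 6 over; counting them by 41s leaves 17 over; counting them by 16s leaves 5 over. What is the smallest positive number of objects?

32325

The moduli are pairwise coprime; M = 19·9·41·16 = 112176.
M/19 = 5904; 5904 ≡ 14 (mod 19); 14·15 ≡ 1, so inverse 15.
M/9 = 12464; 12464 ≡ 8 (mod 9); 8·8 ≡ 1, so inverse 8.
M/41 = 2736; 2736 ≡ 30 (mod 41); 30·26 ≡ 1, so inverse 26.
M/16 = 7011; 7011 ≡ 3 (mod 16); 3·11 ≡ 1, so inverse 11.
N ≡ 6·5904·15 + 6·12464·8 + 17·2736·26 + 5·7011·11 = 2724549.
2724549 mod 112176 = 32325.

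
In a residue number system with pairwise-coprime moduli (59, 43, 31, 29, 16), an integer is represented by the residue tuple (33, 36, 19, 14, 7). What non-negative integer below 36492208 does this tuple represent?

The moduli are pairwise coprime; N = 59·43·31·29·16 = 36492208.
N/59 = 618512; 618512 ≡ 15 (mod 59); 15·4 ≡ 1, so inverse 4.
N/43 = 848656; 848656 ≡ 8 (mod 43); 8·27 ≡ 1, so inverse 27.
N/31 = 1177168; 1177168 ≡ 5 (mod 31); 5·25 ≡ 1, so inverse 25.
N/29 = 1258352; 1258352 ≡ 13 (mod 29); 13·9 ≡ 1, so inverse 9.
N/16 = 2280763; 2280763 ≡ 11 (mod 16); 11·3 ≡ 1, so inverse 3.
x ≡ 33·618512·4 + 36·848656·27 + 19·1177168·25 + 14·1258352·9 + 7·2280763·3 = 1672140391.
1672140391 mod 36492208 = 29991031.

29991031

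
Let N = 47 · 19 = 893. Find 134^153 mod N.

Mod 47: 134 ≡ 40; by Fermat, exponent reduces to 153 mod 46 = 15; 40^15 ≡ 44 (mod 47).
Mod 19: 134 ≡ 1; by Fermat, exponent reduces to 153 mod 18 = 9; 1^9 ≡ 1 (mod 19).
Combine by CRT: x ≡ 44 (mod 47), x ≡ 1 (mod 19) ⇒ x ≡ 514 (mod 893).

514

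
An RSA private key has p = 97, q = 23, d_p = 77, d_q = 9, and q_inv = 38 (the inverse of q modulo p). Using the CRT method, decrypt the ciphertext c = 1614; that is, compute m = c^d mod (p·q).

36

m₁ = c^(d_p) mod p: c ≡ 62 (mod 97), and 62^77 mod 97 = 36.
m₂ = c^(d_q) mod q: c ≡ 4 (mod 23), and 4^9 mod 23 = 13.
h = q_inv·(m₁ − m₂) mod p = 38·(36 − 13) mod 97 = 1.
m = m₂ + h·q = 13 + 1·23 = 36.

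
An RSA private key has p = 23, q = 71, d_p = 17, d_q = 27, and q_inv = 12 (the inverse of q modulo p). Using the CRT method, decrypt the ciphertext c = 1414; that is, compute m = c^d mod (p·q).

m₁ = c^(d_p) mod p: c ≡ 11 (mod 23), and 11^17 mod 23 = 14.
m₂ = c^(d_q) mod q: c ≡ 65 (mod 71), and 65^27 mod 71 = 55.
h = q_inv·(m₁ − m₂) mod p = 12·(14 − 55) mod 23 = 14.
m = m₂ + h·q = 55 + 14·71 = 1049.

1049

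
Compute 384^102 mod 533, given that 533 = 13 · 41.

103

Mod 13: 384 ≡ 7; by Fermat, exponent reduces to 102 mod 12 = 6; 7^6 ≡ 12 (mod 13).
Mod 41: 384 ≡ 15; by Fermat, exponent reduces to 102 mod 40 = 22; 15^22 ≡ 21 (mod 41).
Combine by CRT: x ≡ 12 (mod 13), x ≡ 21 (mod 41) ⇒ x ≡ 103 (mod 533).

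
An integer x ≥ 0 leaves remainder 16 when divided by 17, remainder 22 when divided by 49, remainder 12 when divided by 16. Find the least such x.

From x ≡ 16 (mod 17) write x = 16 + 17t. Substituting into x ≡ 22 (mod 49) gives 17t ≡ 6 (mod 49), and since 17⁻¹ ≡ 26 (mod 49), t ≡ 9. Hence x ≡ 16 + 17·9 = 169 (mod 833).
From x ≡ 169 (mod 833) write x = 169 + 833t. Substituting into x ≡ 12 (mod 16) gives 833t ≡ 3 (mod 16), and since 1⁻¹ ≡ 1 (mod 16), t ≡ 3. Hence x ≡ 169 + 833·3 = 2668 (mod 13328).

2668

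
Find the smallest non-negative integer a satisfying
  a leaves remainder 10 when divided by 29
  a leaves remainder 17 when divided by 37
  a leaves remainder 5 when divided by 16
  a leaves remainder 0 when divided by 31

The moduli are pairwise coprime; N = 29·37·16·31 = 532208.
N/29 = 18352; 18352 ≡ 24 (mod 29); 24·23 ≡ 1, so inverse 23.
N/37 = 14384; 14384 ≡ 28 (mod 37); 28·4 ≡ 1, so inverse 4.
N/16 = 33263; 33263 ≡ 15 (mod 16); 15·15 ≡ 1, so inverse 15.
N/31 = 17168; 17168 ≡ 25 (mod 31); 25·5 ≡ 1, so inverse 5.
a ≡ 10·18352·23 + 17·14384·4 + 5·33263·15 + 0·17168·5 = 7693797.
7693797 mod 532208 = 242885.

242885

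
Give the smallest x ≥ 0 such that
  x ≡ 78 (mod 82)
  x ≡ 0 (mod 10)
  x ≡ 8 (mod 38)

gcd(82, 10) = 2 and 2 | (0 − 78), so the pair is consistent; merging gives x ≡ 160 (mod 410), where 410 = lcm(82, 10).
gcd(410, 38) = 2 and 2 | (8 − 160), so the pair is consistent; merging gives x ≡ 160 (mod 7790), where 7790 = lcm(410, 38).
The solution is unique modulo lcm(82, 10, 38) = 7790.

160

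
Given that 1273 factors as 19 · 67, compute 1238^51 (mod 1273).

Mod 19: 1238 ≡ 3; by Fermat, exponent reduces to 51 mod 18 = 15; 3^15 ≡ 12 (mod 19).
Mod 67: 1238 ≡ 32; 32^51 ≡ 53 (mod 67).
Combine by CRT: x ≡ 12 (mod 19), x ≡ 53 (mod 67) ⇒ x ≡ 924 (mod 1273).

924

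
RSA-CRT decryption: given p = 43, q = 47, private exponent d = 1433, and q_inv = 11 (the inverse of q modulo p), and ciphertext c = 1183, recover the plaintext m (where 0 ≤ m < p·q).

1845

d_p = d mod (p−1) = 1433 mod 42 = 5; d_q = d mod (q−1) = 7.
m₁ = c^(d_p) mod p: c ≡ 22 (mod 43), and 22^5 mod 43 = 39.
m₂ = c^(d_q) mod q: c ≡ 8 (mod 47), and 8^7 mod 47 = 12.
h = q_inv·(m₁ − m₂) mod p = 11·(39 − 12) mod 43 = 39.
m = m₂ + h·q = 12 + 39·47 = 1845.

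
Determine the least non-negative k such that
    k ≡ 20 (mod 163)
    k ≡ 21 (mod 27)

183

From k ≡ 20 (mod 163) write k = 20 + 163t. Substituting into k ≡ 21 (mod 27) gives 163t ≡ 1 (mod 27), and since 1⁻¹ ≡ 1 (mod 27), t ≡ 1. Hence k ≡ 20 + 163·1 = 183 (mod 4401).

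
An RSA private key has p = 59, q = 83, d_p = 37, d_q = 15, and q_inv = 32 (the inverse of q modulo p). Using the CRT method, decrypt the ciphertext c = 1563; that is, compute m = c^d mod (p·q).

4428

m₁ = c^(d_p) mod p: c ≡ 29 (mod 59), and 29^37 mod 59 = 3.
m₂ = c^(d_q) mod q: c ≡ 69 (mod 83), and 69^15 mod 83 = 29.
h = q_inv·(m₁ − m₂) mod p = 32·(3 − 29) mod 59 = 53.
m = m₂ + h·q = 29 + 53·83 = 4428.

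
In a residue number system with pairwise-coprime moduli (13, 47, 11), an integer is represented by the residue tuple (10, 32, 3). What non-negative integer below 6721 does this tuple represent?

From x ≡ 10 (mod 13) write x = 10 + 13t. Substituting into x ≡ 32 (mod 47) gives 13t ≡ 22 (mod 47), and since 13⁻¹ ≡ 29 (mod 47), t ≡ 27. Hence x ≡ 10 + 13·27 = 361 (mod 611).
From x ≡ 361 (mod 611) write x = 361 + 611t. Substituting into x ≡ 3 (mod 11) gives 611t ≡ 5 (mod 11), and since 6⁻¹ ≡ 2 (mod 11), t ≡ 10. Hence x ≡ 361 + 611·10 = 6471 (mod 6721).

6471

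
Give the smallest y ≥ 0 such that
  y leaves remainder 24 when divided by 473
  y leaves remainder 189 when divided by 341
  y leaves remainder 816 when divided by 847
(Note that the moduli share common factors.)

gcd(473, 341) = 11 and 11 | (189 − 24), so the pair is consistent; merging gives y ≡ 4281 (mod 14663), where 14663 = lcm(473, 341).
gcd(14663, 847) = 11 and 11 | (816 − 4281), so the pair is consistent; merging gives y ≡ 517486 (mod 1129051), where 1129051 = lcm(14663, 847).
The solution is unique modulo lcm(473, 341, 847) = 1129051.

517486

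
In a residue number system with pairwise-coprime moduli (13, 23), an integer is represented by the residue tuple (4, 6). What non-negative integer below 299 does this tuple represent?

121

From x ≡ 4 (mod 13) write x = 4 + 13t. Substituting into x ≡ 6 (mod 23) gives 13t ≡ 2 (mod 23), and since 13⁻¹ ≡ 16 (mod 23), t ≡ 9. Hence x ≡ 4 + 13·9 = 121 (mod 299).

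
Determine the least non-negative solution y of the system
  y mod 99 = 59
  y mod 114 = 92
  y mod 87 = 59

20156

Combine the congruences pairwise.
gcd(99, 114) = 3 and 3 | (92 − 59), so the pair is consistent; merging gives y ≡ 1346 (mod 3762), where 3762 = lcm(99, 114).
gcd(3762, 87) = 3 and 3 | (59 − 1346), so the pair is consistent; merging gives y ≡ 20156 (mod 109098), where 109098 = lcm(3762, 87).
The solution is unique modulo lcm(99, 114, 87) = 109098.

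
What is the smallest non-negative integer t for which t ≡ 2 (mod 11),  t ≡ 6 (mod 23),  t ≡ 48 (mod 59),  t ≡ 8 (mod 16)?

From t ≡ 2 (mod 11) write t = 2 + 11s. Substituting into t ≡ 6 (mod 23) gives 11s ≡ 4 (mod 23), and since 11⁻¹ ≡ 21 (mod 23), s ≡ 15. Hence t ≡ 2 + 11·15 = 167 (mod 253).
From t ≡ 167 (mod 253) write t = 167 + 253s. Substituting into t ≡ 48 (mod 59) gives 253s ≡ 58 (mod 59), and since 17⁻¹ ≡ 7 (mod 59), s ≡ 52. Hence t ≡ 167 + 253·52 = 13323 (mod 14927).
From t ≡ 13323 (mod 14927) write t = 13323 + 14927s. Substituting into t ≡ 8 (mod 16) gives 14927s ≡ 13 (mod 16), and since 15⁻¹ ≡ 15 (mod 16), s ≡ 3. Hence t ≡ 13323 + 14927·3 = 58104 (mod 238832).

58104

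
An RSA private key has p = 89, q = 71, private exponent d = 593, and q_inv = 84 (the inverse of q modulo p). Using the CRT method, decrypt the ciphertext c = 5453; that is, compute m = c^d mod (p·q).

451

d_p = d mod (p−1) = 593 mod 88 = 65; d_q = d mod (q−1) = 33.
m₁ = c^(d_p) mod p: c ≡ 24 (mod 89), and 24^65 mod 89 = 6.
m₂ = c^(d_q) mod q: c ≡ 57 (mod 71), and 57^33 mod 71 = 25.
h = q_inv·(m₁ − m₂) mod p = 84·(6 − 25) mod 89 = 6.
m = m₂ + h·q = 25 + 6·71 = 451.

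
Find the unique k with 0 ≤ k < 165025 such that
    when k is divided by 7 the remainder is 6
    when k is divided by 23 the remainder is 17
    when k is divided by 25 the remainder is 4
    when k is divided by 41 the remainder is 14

From k ≡ 6 (mod 7) write k = 6 + 7t. Substituting into k ≡ 17 (mod 23) gives 7t ≡ 11 (mod 23), and since 7⁻¹ ≡ 10 (mod 23), t ≡ 18. Hence k ≡ 6 + 7·18 = 132 (mod 161).
From k ≡ 132 (mod 161) write k = 132 + 161t. Substituting into k ≡ 4 (mod 25) gives 161t ≡ 22 (mod 25), and since 11⁻¹ ≡ 16 (mod 25), t ≡ 2. Hence k ≡ 132 + 161·2 = 454 (mod 4025).
From k ≡ 454 (mod 4025) write k = 454 + 4025t. Substituting into k ≡ 14 (mod 41) gives 4025t ≡ 11 (mod 41), and since 7⁻¹ ≡ 6 (mod 41), t ≡ 25. Hence k ≡ 454 + 4025·25 = 101079 (mod 165025).

101079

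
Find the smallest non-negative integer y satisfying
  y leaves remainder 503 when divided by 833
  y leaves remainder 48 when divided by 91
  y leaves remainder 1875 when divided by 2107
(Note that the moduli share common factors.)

gcd(833, 91) = 7 and 7 | (48 − 503), so the pair is consistent; merging gives y ≡ 503 (mod 10829), where 10829 = lcm(833, 91).
gcd(10829, 2107) = 49 and 49 | (1875 − 503), so the pair is consistent; merging gives y ≡ 206254 (mod 465647), where 465647 = lcm(10829, 2107).
The solution is unique modulo lcm(833, 91, 2107) = 465647.

206254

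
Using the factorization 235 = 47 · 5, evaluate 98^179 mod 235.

Mod 47: 98 ≡ 4; by Fermat, exponent reduces to 179 mod 46 = 41; 4^41 ≡ 14 (mod 47).
Mod 5: 98 ≡ 3; by Fermat, exponent reduces to 179 mod 4 = 3; 3^3 ≡ 2 (mod 5).
Combine by CRT: x ≡ 14 (mod 47), x ≡ 2 (mod 5) ⇒ x ≡ 202 (mod 235).

202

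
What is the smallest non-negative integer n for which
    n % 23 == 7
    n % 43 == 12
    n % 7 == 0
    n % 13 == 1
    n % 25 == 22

308322

The moduli are pairwise coprime; M = 23·43·7·13·25 = 2249975.
M/23 = 97825; 97825 ≡ 6 (mod 23); 6·4 ≡ 1, so inverse 4.
M/43 = 52325; 52325 ≡ 37 (mod 43); 37·7 ≡ 1, so inverse 7.
M/7 = 321425; 321425 ≡ 6 (mod 7); 6·6 ≡ 1, so inverse 6.
M/13 = 173075; 173075 ≡ 6 (mod 13); 6·11 ≡ 1, so inverse 11.
M/25 = 89999; 89999 ≡ 24 (mod 25); 24·24 ≡ 1, so inverse 24.
n ≡ 7·97825·4 + 12·52325·7 + 0·321425·6 + 1·173075·11 + 22·89999·24 = 56557697.
56557697 mod 2249975 = 308322.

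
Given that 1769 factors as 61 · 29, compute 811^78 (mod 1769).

407

Mod 61: 811 ≡ 18; by Fermat, exponent reduces to 78 mod 60 = 18; 18^18 ≡ 41 (mod 61).
Mod 29: 811 ≡ 28; by Fermat, exponent reduces to 78 mod 28 = 22; 28^22 ≡ 1 (mod 29).
Combine by CRT: x ≡ 41 (mod 61), x ≡ 1 (mod 29) ⇒ x ≡ 407 (mod 1769).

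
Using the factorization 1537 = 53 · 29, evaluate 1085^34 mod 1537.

Mod 53: 1085 ≡ 25; 25^34 ≡ 13 (mod 53).
Mod 29: 1085 ≡ 12; by Fermat, exponent reduces to 34 mod 28 = 6; 12^6 ≡ 28 (mod 29).
Combine by CRT: x ≡ 13 (mod 53), x ≡ 28 (mod 29) ⇒ x ≡ 1391 (mod 1537).

1391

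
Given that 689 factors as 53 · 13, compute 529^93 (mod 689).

105

Mod 53: 529 ≡ 52; by Fermat, exponent reduces to 93 mod 52 = 41; 52^41 ≡ 52 (mod 53).
Mod 13: 529 ≡ 9; by Fermat, exponent reduces to 93 mod 12 = 9; 9^9 ≡ 1 (mod 13).
Combine by CRT: x ≡ 52 (mod 53), x ≡ 1 (mod 13) ⇒ x ≡ 105 (mod 689).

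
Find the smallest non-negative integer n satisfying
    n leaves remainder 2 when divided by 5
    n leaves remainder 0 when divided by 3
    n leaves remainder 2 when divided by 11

57

From n ≡ 2 (mod 5) write n = 2 + 5t. Substituting into n ≡ 0 (mod 3) gives 5t ≡ 1 (mod 3), and since 2⁻¹ ≡ 2 (mod 3), t ≡ 2. Hence n ≡ 2 + 5·2 = 12 (mod 15).
From n ≡ 12 (mod 15) write n = 12 + 15t. Substituting into n ≡ 2 (mod 11) gives 15t ≡ 1 (mod 11), and since 4⁻¹ ≡ 3 (mod 11), t ≡ 3. Hence n ≡ 12 + 15·3 = 57 (mod 165).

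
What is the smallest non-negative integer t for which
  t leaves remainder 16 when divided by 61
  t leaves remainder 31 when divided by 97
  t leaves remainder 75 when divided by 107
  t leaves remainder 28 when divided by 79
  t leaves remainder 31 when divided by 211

1119688200

The moduli are pairwise coprime; N = 61·97·107·79·211 = 10553460611.
N/61 = 173007551; 173007551 ≡ 22 (mod 61); 22·25 ≡ 1, so inverse 25.
N/97 = 108798563; 108798563 ≡ 65 (mod 97); 65·3 ≡ 1, so inverse 3.
N/107 = 98630473; 98630473 ≡ 13 (mod 107); 13·33 ≡ 1, so inverse 33.
N/79 = 133588109; 133588109 ≡ 57 (mod 79); 57·61 ≡ 1, so inverse 61.
N/211 = 50016401; 50016401 ≡ 117 (mod 211); 117·101 ≡ 1, so inverse 101.
t ≡ 16·173007551·25 + 31·108798563·3 + 75·98630473·33 + 28·133588109·61 + 31·50016401·101 = 708201549137.
708201549137 mod 10553460611 = 1119688200.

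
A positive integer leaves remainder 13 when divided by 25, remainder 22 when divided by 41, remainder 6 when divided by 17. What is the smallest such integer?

Combine the congruences pairwise.
From a ≡ 13 (mod 25) write a = 13 + 25t. Substituting into a ≡ 22 (mod 41) gives 25t ≡ 9 (mod 41), and since 25⁻¹ ≡ 23 (mod 41), t ≡ 2. Hence a ≡ 13 + 25·2 = 63 (mod 1025).
From a ≡ 63 (mod 1025) write a = 63 + 1025t. Substituting into a ≡ 6 (mod 17) gives 1025t ≡ 11 (mod 17), and since 5⁻¹ ≡ 7 (mod 17), t ≡ 9. Hence a ≡ 63 + 1025·9 = 9288 (mod 17425).

9288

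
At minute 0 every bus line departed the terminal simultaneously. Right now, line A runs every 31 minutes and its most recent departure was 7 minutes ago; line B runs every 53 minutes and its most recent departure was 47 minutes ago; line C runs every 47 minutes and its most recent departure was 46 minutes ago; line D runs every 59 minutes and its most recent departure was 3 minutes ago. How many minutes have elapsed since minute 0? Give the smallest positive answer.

739450

The moduli are pairwise coprime; N = 31·53·47·59 = 4556039.
N/31 = 146969; 146969 ≡ 29 (mod 31); 29·15 ≡ 1, so inverse 15.
N/53 = 85963; 85963 ≡ 50 (mod 53); 50·35 ≡ 1, so inverse 35.
N/47 = 96937; 96937 ≡ 23 (mod 47); 23·45 ≡ 1, so inverse 45.
N/59 = 77221; 77221 ≡ 49 (mod 59); 49·53 ≡ 1, so inverse 53.
t ≡ 7·146969·15 + 47·85963·35 + 46·96937·45 + 3·77221·53 = 369778609.
369778609 mod 4556039 = 739450.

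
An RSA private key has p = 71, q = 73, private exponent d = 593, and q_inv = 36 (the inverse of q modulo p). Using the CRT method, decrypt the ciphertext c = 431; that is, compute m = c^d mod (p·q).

3959

d_p = d mod (p−1) = 593 mod 70 = 33; d_q = d mod (q−1) = 17.
m₁ = c^(d_p) mod p: c ≡ 5 (mod 71), and 5^33 mod 71 = 54.
m₂ = c^(d_q) mod q: c ≡ 66 (mod 73), and 66^17 mod 73 = 17.
h = q_inv·(m₁ − m₂) mod p = 36·(54 − 17) mod 71 = 54.
m = m₂ + h·q = 17 + 54·73 = 3959.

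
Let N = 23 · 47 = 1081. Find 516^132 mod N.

1

Mod 23: 516 ≡ 10; since 22 | 132, by Fermat 10^132 ≡ 1 (mod 23).
Mod 47: 516 ≡ 46; by Fermat, exponent reduces to 132 mod 46 = 40; 46^40 ≡ 1 (mod 47).
Combine by CRT: x ≡ 1 (mod 23), x ≡ 1 (mod 47) ⇒ x ≡ 1 (mod 1081).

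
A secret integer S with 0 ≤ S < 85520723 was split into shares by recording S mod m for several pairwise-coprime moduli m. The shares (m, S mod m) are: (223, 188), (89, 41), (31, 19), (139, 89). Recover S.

58423735

From S ≡ 188 (mod 223) write S = 188 + 223t. Substituting into S ≡ 41 (mod 89) gives 223t ≡ 31 (mod 89), and since 45⁻¹ ≡ 2 (mod 89), t ≡ 62. Hence S ≡ 188 + 223·62 = 14014 (mod 19847).
From S ≡ 14014 (mod 19847) write S = 14014 + 19847t. Substituting into S ≡ 19 (mod 31) gives 19847t ≡ 17 (mod 31), and since 7⁻¹ ≡ 9 (mod 31), t ≡ 29. Hence S ≡ 14014 + 19847·29 = 589577 (mod 615257).
From S ≡ 589577 (mod 615257) write S = 589577 + 615257t. Substituting into S ≡ 89 (mod 139) gives 615257t ≡ 11 (mod 139), and since 43⁻¹ ≡ 97 (mod 139), t ≡ 94. Hence S ≡ 589577 + 615257·94 = 58423735 (mod 85520723).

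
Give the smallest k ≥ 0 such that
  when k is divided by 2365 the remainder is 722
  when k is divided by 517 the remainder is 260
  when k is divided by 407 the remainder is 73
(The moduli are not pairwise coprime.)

3195837

gcd(2365, 517) = 11 and 11 | (260 − 722), so the pair is consistent; merging gives k ≡ 83497 (mod 111155), where 111155 = lcm(2365, 517).
gcd(111155, 407) = 11 and 11 | (73 − 83497), so the pair is consistent; merging gives k ≡ 3195837 (mod 4112735), where 4112735 = lcm(111155, 407).
The solution is unique modulo lcm(2365, 517, 407) = 4112735.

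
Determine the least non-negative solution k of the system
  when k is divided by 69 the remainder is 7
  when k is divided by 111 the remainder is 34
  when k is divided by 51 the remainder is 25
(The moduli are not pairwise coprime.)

gcd(69, 111) = 3 and 3 | (34 − 7), so the pair is consistent; merging gives k ≡ 145 (mod 2553), where 2553 = lcm(69, 111).
gcd(2553, 51) = 3 and 3 | (25 − 145), so the pair is consistent; merging gives k ≡ 28228 (mod 43401), where 43401 = lcm(2553, 51).
The solution is unique modulo lcm(69, 111, 51) = 43401.

28228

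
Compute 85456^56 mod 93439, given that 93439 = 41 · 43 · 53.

Mod 41: 85456 ≡ 12; by Fermat, exponent reduces to 56 mod 40 = 16; 12^16 ≡ 37 (mod 41).
Mod 43: 85456 ≡ 15; by Fermat, exponent reduces to 56 mod 42 = 14; 15^14 ≡ 6 (mod 43).
Mod 53: 85456 ≡ 20; by Fermat, exponent reduces to 56 mod 52 = 4; 20^4 ≡ 46 (mod 53).
Combine by CRT: x ≡ 37 (mod 41), x ≡ 6 (mod 43), x ≡ 46 (mod 53) ⇒ x ≡ 38577 (mod 93439).

38577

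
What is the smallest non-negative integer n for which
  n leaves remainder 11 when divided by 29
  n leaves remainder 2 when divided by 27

272

From n ≡ 11 (mod 29) write n = 11 + 29t. Substituting into n ≡ 2 (mod 27) gives 29t ≡ 18 (mod 27), and since 2⁻¹ ≡ 14 (mod 27), t ≡ 9. Hence n ≡ 11 + 29·9 = 272 (mod 783).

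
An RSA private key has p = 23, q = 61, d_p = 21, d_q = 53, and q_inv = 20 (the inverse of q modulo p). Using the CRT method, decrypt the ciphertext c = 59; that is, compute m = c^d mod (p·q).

315

m₁ = c^(d_p) mod p: c ≡ 13 (mod 23), and 13^21 mod 23 = 16.
m₂ = c^(d_q) mod q: c ≡ 59 (mod 61), and 59^53 mod 61 = 10.
h = q_inv·(m₁ − m₂) mod p = 20·(16 − 10) mod 23 = 5.
m = m₂ + h·q = 10 + 5·61 = 315.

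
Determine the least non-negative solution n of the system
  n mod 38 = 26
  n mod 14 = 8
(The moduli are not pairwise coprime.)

64

gcd(38, 14) = 2 and 2 | (8 − 26), so the pair is consistent; merging gives n ≡ 64 (mod 266), where 266 = lcm(38, 14).
The solution is unique modulo lcm(38, 14) = 266.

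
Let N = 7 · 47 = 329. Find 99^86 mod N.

197

Mod 7: 99 ≡ 1; by Fermat, exponent reduces to 86 mod 6 = 2; 1^2 ≡ 1 (mod 7).
Mod 47: 99 ≡ 5; by Fermat, exponent reduces to 86 mod 46 = 40; 5^40 ≡ 9 (mod 47).
Combine by CRT: x ≡ 1 (mod 7), x ≡ 9 (mod 47) ⇒ x ≡ 197 (mod 329).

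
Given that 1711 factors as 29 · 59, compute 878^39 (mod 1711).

467

Mod 29: 878 ≡ 8; by Fermat, exponent reduces to 39 mod 28 = 11; 8^11 ≡ 3 (mod 29).
Mod 59: 878 ≡ 52; 52^39 ≡ 54 (mod 59).
Combine by CRT: x ≡ 3 (mod 29), x ≡ 54 (mod 59) ⇒ x ≡ 467 (mod 1711).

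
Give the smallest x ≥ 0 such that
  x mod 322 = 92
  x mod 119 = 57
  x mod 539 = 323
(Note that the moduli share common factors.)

Combine the congruences pairwise.
gcd(322, 119) = 7 and 7 | (57 − 92), so the pair is consistent; merging gives x ≡ 414 (mod 5474), where 5474 = lcm(322, 119).
gcd(5474, 539) = 7 and 7 | (323 − 414), so the pair is consistent; merging gives x ≡ 170108 (mod 421498), where 421498 = lcm(5474, 539).
The solution is unique modulo lcm(322, 119, 539) = 421498.

170108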